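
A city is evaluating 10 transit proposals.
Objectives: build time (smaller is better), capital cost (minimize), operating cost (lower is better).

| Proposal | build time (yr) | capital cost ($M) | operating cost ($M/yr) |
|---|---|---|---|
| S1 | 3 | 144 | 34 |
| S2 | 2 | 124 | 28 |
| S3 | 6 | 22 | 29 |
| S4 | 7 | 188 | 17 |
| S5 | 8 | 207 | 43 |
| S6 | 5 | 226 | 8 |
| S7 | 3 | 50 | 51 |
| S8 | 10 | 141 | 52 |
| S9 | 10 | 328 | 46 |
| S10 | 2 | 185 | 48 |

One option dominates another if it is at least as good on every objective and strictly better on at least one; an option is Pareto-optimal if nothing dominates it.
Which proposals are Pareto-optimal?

S1: dominated by S2 (build time 2≤3, capital cost 124≤144, operating cost 28≤34).
S2: not dominated.
S3: not dominated (best capital cost).
S4: not dominated.
S5: dominated by S1 (build time 3≤8, capital cost 144≤207, operating cost 34≤43).
S6: not dominated (best operating cost).
S7: not dominated.
S8: dominated by S2 (build time 2≤10, capital cost 124≤141, operating cost 28≤52).
S9: dominated by S1 (build time 3≤10, capital cost 144≤328, operating cost 34≤46).
S10: dominated by S2 (build time 2≤2, capital cost 124≤185, operating cost 28≤48).

S2, S3, S4, S6, S7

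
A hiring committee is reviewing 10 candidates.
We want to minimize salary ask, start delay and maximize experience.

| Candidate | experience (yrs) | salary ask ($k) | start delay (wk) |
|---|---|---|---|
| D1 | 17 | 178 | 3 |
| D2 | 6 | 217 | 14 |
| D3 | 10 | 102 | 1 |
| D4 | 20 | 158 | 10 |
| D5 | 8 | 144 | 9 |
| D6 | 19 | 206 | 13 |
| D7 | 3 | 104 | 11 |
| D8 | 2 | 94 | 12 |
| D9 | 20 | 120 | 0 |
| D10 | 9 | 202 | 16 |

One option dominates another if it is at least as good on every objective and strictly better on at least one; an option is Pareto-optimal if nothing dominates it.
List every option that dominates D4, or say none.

D9: experience 20≥20, salary ask 120≤158, start delay 0≤10 — dominates D4.
Others (D1, D2, D3, D5, D6, D7, D8, D10) are each worse than D4 on at least one objective.

D9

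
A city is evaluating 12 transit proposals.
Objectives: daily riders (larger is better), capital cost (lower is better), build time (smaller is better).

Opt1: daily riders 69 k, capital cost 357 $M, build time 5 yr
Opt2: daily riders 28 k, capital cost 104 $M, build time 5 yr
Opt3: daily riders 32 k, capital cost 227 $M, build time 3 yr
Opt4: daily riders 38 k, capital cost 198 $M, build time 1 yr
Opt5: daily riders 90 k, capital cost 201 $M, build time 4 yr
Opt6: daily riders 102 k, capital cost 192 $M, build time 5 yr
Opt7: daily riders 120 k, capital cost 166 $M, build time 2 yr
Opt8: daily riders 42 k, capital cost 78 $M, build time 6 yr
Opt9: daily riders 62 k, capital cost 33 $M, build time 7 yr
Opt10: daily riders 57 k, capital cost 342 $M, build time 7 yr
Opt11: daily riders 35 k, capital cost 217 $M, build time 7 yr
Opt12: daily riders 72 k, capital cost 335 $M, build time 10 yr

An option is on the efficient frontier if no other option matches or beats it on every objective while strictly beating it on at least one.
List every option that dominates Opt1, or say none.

Opt5, Opt6, Opt7

Opt5: daily riders 90≥69, capital cost 201≤357, build time 4≤5 — dominates Opt1.
Opt6: daily riders 102≥69, capital cost 192≤357, build time 5≤5 — dominates Opt1.
Opt7: daily riders 120≥69, capital cost 166≤357, build time 2≤5 — dominates Opt1.
Others (Opt2, Opt3, Opt4, Opt8, Opt9, Opt10, Opt11, Opt12) are each worse than Opt1 on at least one objective.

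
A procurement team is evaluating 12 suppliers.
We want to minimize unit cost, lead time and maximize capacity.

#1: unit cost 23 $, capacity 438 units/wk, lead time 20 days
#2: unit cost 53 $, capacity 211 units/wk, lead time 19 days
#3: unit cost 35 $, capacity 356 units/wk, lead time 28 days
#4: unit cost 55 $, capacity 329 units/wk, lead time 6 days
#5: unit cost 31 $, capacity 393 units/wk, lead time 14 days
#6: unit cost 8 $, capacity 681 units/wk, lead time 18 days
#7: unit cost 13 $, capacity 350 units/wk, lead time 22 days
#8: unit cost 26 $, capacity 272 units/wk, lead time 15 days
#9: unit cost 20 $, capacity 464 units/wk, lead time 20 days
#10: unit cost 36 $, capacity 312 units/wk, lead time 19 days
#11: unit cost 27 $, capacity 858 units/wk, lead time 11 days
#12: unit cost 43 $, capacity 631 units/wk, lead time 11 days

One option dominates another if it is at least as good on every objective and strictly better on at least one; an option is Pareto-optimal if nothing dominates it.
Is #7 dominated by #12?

#12 vs #7: #12 is worse on unit cost (43 vs 13), so it does not dominate #7.

No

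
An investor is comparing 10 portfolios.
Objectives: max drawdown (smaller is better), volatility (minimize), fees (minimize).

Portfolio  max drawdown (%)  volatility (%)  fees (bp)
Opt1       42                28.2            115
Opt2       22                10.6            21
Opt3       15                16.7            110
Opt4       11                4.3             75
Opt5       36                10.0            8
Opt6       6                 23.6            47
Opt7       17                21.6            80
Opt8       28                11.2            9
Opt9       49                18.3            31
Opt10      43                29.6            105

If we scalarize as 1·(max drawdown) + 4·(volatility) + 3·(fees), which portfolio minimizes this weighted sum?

Opt8

Opt1: 1·42 + 4·28.2 + 3·115 = 499.8
Opt2: 1·22 + 4·10.6 + 3·21 = 127.4
Opt3: 1·15 + 4·16.7 + 3·110 = 411.8
Opt4: 1·11 + 4·4.3 + 3·75 = 253.2
Opt5: 1·36 + 4·10.0 + 3·8 = 100.0
Opt6: 1·6 + 4·23.6 + 3·47 = 241.4
Opt7: 1·17 + 4·21.6 + 3·80 = 343.4
Opt8: 1·28 + 4·11.2 + 3·9 = 99.8
Opt9: 1·49 + 4·18.3 + 3·31 = 215.2
Opt10: 1·43 + 4·29.6 + 3·105 = 476.4
Lowest: Opt8 at 99.8.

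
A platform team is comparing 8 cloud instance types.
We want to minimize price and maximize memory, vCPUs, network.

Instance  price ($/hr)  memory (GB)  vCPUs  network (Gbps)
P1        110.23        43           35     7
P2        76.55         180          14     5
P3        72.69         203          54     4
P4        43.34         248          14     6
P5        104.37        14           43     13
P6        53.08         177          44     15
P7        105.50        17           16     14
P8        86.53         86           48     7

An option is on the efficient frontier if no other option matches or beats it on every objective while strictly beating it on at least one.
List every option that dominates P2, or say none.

P4

P4: price 43.34≤76.55, memory 248≥180, vCPUs 14≥14, network 6≥5 — dominates P2.
Others (P1, P3, P5, P6, P7, P8) are each worse than P2 on at least one objective.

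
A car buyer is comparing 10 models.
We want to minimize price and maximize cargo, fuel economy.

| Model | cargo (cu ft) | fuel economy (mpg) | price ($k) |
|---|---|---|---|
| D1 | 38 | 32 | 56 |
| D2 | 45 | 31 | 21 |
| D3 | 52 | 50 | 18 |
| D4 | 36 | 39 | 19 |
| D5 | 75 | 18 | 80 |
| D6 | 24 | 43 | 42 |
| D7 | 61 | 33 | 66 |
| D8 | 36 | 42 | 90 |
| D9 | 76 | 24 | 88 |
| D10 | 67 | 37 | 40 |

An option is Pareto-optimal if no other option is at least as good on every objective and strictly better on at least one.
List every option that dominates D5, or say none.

none

D1: worse on cargo (38 vs 75).
D2: worse on cargo (45 vs 75).
D3: worse on cargo (52 vs 75).
D4: worse on cargo (36 vs 75).
D6: worse on cargo (24 vs 75).
D7: worse on cargo (61 vs 75).
D8: worse on cargo (36 vs 75).
D9: worse on price (88 vs 80).
D10: worse on cargo (67 vs 75).
No option dominates D5.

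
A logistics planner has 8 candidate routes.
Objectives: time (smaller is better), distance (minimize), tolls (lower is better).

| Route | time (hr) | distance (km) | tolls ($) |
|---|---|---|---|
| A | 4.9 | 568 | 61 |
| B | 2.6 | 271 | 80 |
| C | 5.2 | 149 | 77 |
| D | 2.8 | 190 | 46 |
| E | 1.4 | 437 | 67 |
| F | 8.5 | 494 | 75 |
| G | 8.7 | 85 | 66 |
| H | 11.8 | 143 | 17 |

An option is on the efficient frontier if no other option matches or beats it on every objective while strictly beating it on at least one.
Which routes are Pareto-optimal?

A: dominated by D (time 2.8≤4.9, distance 190≤568, tolls 46≤61).
B: not dominated.
C: not dominated.
D: not dominated.
E: not dominated (best time).
F: dominated by D (time 2.8≤8.5, distance 190≤494, tolls 46≤75).
G: not dominated (best distance).
H: not dominated (best tolls).

B, C, D, E, G, H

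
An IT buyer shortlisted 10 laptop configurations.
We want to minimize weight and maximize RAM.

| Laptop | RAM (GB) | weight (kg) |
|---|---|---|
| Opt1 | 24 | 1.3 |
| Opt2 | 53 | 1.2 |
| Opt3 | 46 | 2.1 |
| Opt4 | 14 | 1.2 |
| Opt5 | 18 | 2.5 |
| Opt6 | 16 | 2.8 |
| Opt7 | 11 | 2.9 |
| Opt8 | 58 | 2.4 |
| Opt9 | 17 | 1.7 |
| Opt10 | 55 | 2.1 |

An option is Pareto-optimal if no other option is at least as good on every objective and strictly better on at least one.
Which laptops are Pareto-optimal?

Opt1: dominated by Opt2 (RAM 53≥24, weight 1.2≤1.3).
Opt2: not dominated.
Opt3: dominated by Opt2 (RAM 53≥46, weight 1.2≤2.1).
Opt4: dominated by Opt2 (RAM 53≥14, weight 1.2≤1.2).
Opt5: dominated by Opt1 (RAM 24≥18, weight 1.3≤2.5).
Opt6: dominated by Opt1 (RAM 24≥16, weight 1.3≤2.8).
Opt7: dominated by Opt1 (RAM 24≥11, weight 1.3≤2.9).
Opt8: not dominated (best RAM).
Opt9: dominated by Opt1 (RAM 24≥17, weight 1.3≤1.7).
Opt10: not dominated.

Opt2, Opt8, Opt10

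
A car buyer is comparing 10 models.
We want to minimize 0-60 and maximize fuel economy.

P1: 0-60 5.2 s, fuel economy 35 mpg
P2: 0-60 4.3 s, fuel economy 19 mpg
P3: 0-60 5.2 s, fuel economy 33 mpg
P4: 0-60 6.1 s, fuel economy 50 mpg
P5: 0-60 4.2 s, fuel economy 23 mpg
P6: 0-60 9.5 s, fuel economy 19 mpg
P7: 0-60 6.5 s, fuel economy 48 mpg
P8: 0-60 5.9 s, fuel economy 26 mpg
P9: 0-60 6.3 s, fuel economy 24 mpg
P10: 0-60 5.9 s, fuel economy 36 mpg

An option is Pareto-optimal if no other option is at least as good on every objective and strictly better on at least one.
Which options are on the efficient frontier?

P1, P4, P5, P10

P1: not dominated.
P2: dominated by P5 (0-60 4.2≤4.3, fuel economy 23≥19).
P3: dominated by P1 (0-60 5.2≤5.2, fuel economy 35≥33).
P4: not dominated (best fuel economy).
P5: not dominated (best 0-60).
P6: dominated by P1 (0-60 5.2≤9.5, fuel economy 35≥19).
P7: dominated by P4 (0-60 6.1≤6.5, fuel economy 50≥48).
P8: dominated by P1 (0-60 5.2≤5.9, fuel economy 35≥26).
P9: dominated by P1 (0-60 5.2≤6.3, fuel economy 35≥24).
P10: not dominated.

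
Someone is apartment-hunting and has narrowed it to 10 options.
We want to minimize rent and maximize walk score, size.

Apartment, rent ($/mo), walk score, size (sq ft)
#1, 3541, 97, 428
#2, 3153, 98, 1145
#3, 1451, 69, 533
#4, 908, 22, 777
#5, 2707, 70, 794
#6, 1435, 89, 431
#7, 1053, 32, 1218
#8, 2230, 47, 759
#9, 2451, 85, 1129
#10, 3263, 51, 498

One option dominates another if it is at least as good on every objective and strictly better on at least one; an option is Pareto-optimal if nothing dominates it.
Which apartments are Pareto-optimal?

#2, #3, #4, #6, #7, #8, #9

#1: dominated by #2 (rent 3153≤3541, walk score 98≥97, size 1145≥428).
#2: not dominated (best walk score).
#3: not dominated.
#4: not dominated (best rent).
#5: dominated by #9 (rent 2451≤2707, walk score 85≥70, size 1129≥794).
#6: not dominated.
#7: not dominated (best size).
#8: not dominated.
#9: not dominated.
#10: dominated by #2 (rent 3153≤3263, walk score 98≥51, size 1145≥498).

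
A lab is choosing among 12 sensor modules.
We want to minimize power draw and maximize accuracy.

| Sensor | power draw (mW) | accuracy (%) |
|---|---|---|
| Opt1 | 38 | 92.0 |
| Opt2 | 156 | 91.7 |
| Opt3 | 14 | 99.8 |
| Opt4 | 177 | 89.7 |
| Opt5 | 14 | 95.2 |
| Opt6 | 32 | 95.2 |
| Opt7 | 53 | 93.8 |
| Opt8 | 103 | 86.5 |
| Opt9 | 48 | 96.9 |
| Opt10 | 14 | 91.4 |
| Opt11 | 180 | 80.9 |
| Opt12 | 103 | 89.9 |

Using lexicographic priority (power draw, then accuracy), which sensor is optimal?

First minimize power draw: best is 14, kept {Opt3, Opt5, Opt10}.
Then maximize accuracy: best is 99.8, kept {Opt3}.

Opt3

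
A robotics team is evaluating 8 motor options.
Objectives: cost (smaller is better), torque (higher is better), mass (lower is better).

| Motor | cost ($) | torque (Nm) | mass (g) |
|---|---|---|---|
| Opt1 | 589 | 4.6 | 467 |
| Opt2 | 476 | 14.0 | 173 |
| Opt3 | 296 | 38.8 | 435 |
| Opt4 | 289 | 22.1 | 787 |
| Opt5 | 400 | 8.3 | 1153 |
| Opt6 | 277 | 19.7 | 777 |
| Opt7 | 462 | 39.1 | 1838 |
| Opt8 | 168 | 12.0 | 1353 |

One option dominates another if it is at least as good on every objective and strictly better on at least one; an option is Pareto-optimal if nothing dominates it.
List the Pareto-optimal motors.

Opt1: dominated by Opt2 (cost 476≤589, torque 14.0≥4.6, mass 173≤467).
Opt2: not dominated (best mass).
Opt3: not dominated.
Opt4: not dominated.
Opt5: dominated by Opt3 (cost 296≤400, torque 38.8≥8.3, mass 435≤1153).
Opt6: not dominated.
Opt7: not dominated (best torque).
Opt8: not dominated (best cost).

Opt2, Opt3, Opt4, Opt6, Opt7, Opt8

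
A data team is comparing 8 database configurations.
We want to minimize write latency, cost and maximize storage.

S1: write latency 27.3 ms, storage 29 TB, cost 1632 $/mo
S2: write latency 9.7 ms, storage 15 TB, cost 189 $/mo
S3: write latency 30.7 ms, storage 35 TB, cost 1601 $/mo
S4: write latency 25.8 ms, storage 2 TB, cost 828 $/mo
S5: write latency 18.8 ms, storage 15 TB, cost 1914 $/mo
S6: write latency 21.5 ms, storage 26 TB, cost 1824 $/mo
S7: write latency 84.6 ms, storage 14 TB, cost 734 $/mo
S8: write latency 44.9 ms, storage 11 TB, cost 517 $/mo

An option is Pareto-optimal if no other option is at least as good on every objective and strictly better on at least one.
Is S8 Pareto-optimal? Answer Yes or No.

No

S2 vs S8: write latency 9.7≤44.9, storage 15≥11, cost 189≤517 — S2 is at least as good on every objective and strictly better on at least one, so S2 dominates S8.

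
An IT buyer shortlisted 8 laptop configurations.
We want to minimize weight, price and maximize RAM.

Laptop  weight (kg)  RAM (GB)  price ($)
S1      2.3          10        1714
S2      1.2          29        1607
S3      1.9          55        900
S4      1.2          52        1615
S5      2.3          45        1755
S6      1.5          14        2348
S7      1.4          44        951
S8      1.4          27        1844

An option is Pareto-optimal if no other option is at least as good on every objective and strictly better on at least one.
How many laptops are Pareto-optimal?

S1: dominated by S2 (weight 1.2≤2.3, RAM 29≥10, price 1607≤1714).
S2: not dominated.
S3: not dominated (best RAM).
S4: not dominated.
S5: dominated by S3 (weight 1.9≤2.3, RAM 55≥45, price 900≤1755).
S6: dominated by S2 (weight 1.2≤1.5, RAM 29≥14, price 1607≤2348).
S7: not dominated.
S8: dominated by S2 (weight 1.2≤1.4, RAM 29≥27, price 1607≤1844).
Pareto-optimal: S2, S3, S4, S7 → 4.

4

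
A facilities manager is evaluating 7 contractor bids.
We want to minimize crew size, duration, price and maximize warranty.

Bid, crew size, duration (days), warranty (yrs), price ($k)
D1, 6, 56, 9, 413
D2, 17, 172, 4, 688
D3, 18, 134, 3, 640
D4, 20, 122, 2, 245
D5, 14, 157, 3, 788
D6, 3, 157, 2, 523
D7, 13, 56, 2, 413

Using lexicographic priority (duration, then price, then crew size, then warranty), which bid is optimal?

D1

First minimize duration: best is 56, kept {D1, D7}.
Then minimize price: best is 413, kept {D1, D7}.
Then minimize crew size: best is 6, kept {D1}.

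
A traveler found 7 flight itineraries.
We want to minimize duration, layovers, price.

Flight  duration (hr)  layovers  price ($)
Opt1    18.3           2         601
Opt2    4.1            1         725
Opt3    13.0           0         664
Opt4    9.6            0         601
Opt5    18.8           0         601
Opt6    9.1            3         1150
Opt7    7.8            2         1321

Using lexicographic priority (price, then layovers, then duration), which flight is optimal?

First minimize price: best is 601, kept {Opt1, Opt4, Opt5}.
Then minimize layovers: best is 0, kept {Opt4, Opt5}.
Then minimize duration: best is 9.6, kept {Opt4}.

Opt4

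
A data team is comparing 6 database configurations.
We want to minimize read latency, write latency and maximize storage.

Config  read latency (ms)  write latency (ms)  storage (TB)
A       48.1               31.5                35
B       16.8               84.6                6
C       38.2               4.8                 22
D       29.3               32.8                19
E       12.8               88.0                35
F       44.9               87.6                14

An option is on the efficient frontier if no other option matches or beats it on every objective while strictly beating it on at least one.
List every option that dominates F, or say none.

C, D

C: read latency 38.2≤44.9, write latency 4.8≤87.6, storage 22≥14 — dominates F.
D: read latency 29.3≤44.9, write latency 32.8≤87.6, storage 19≥14 — dominates F.
Others (A, B, E) are each worse than F on at least one objective.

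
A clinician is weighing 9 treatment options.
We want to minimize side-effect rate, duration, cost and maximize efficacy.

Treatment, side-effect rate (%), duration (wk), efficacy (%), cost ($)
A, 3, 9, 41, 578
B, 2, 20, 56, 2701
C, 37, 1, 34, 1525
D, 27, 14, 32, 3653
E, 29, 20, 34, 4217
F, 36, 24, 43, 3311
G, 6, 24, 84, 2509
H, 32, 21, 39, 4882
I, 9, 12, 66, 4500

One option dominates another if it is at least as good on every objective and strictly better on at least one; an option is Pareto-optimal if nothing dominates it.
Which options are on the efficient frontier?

A: not dominated (best cost).
B: not dominated (best side-effect rate).
C: not dominated (best duration).
D: dominated by A (side-effect rate 3≤27, duration 9≤14, efficacy 41≥32, cost 578≤3653).
E: dominated by A (side-effect rate 3≤29, duration 9≤20, efficacy 41≥34, cost 578≤4217).
F: dominated by B (side-effect rate 2≤36, duration 20≤24, efficacy 56≥43, cost 2701≤3311).
G: not dominated (best efficacy).
H: dominated by A (side-effect rate 3≤32, duration 9≤21, efficacy 41≥39, cost 578≤4882).
I: not dominated.

A, B, C, G, I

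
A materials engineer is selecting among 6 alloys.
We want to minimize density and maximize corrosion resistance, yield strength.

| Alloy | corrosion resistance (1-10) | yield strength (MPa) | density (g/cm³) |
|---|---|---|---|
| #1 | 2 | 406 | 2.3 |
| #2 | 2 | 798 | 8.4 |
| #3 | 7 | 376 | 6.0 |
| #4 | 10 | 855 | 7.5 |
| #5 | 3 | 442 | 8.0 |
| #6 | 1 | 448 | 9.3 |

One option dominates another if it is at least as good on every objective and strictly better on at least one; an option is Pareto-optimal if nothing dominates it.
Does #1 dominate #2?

#1 vs #2: #1 is worse on yield strength (406 vs 798), so it does not dominate #2.

No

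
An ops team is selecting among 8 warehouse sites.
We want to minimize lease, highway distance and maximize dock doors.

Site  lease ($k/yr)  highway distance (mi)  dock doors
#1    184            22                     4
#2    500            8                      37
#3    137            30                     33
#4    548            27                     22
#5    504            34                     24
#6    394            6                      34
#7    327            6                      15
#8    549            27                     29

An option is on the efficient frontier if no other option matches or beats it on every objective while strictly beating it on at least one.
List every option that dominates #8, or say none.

#2, #6

#2: lease 500≤549, highway distance 8≤27, dock doors 37≥29 — dominates #8.
#6: lease 394≤549, highway distance 6≤27, dock doors 34≥29 — dominates #8.
Others (#1, #3, #4, #5, #7) are each worse than #8 on at least one objective.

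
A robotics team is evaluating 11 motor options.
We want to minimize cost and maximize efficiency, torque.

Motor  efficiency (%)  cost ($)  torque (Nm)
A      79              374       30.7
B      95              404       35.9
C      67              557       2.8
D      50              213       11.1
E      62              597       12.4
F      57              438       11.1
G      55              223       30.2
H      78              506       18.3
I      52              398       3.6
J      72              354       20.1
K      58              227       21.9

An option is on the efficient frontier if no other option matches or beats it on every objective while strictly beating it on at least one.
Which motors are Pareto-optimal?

A: not dominated.
B: not dominated (best efficiency).
C: dominated by A (efficiency 79≥67, cost 374≤557, torque 30.7≥2.8).
D: not dominated (best cost).
E: dominated by A (efficiency 79≥62, cost 374≤597, torque 30.7≥12.4).
F: dominated by A (efficiency 79≥57, cost 374≤438, torque 30.7≥11.1).
G: not dominated.
H: dominated by A (efficiency 79≥78, cost 374≤506, torque 30.7≥18.3).
I: dominated by A (efficiency 79≥52, cost 374≤398, torque 30.7≥3.6).
J: not dominated.
K: not dominated.

A, B, D, G, J, K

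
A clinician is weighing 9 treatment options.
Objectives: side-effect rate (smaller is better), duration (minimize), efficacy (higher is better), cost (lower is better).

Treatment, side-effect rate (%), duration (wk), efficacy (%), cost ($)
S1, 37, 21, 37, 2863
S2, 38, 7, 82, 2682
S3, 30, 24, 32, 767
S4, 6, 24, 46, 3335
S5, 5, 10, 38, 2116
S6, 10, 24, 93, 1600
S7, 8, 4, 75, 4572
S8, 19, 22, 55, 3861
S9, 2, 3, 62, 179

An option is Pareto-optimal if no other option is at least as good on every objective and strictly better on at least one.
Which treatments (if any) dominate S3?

S9

S9: side-effect rate 2≤30, duration 3≤24, efficacy 62≥32, cost 179≤767 — dominates S3.
Others (S1, S2, S4, S5, S6, S7, S8) are each worse than S3 on at least one objective.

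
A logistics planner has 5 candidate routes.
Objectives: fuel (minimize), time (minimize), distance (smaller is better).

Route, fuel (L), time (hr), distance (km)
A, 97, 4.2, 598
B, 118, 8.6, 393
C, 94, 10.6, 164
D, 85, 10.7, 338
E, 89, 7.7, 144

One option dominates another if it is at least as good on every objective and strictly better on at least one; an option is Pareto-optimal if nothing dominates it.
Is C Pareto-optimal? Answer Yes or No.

E vs C: fuel 89≤94, time 7.7≤10.6, distance 144≤164 — E is at least as good on every objective and strictly better on at least one, so E dominates C.

No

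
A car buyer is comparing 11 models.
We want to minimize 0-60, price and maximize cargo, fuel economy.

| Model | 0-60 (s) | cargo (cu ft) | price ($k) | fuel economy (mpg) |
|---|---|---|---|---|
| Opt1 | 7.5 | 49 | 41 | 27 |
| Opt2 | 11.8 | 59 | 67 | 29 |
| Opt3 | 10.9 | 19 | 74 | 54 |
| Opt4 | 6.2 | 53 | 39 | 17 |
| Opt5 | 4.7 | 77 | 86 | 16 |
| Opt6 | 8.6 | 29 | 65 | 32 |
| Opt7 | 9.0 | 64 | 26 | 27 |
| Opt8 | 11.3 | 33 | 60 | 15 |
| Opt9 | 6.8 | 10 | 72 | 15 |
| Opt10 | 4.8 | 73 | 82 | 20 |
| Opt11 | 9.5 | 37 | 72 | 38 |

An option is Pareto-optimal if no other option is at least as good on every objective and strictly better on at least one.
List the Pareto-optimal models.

Opt1: not dominated.
Opt2: not dominated.
Opt3: not dominated (best fuel economy).
Opt4: not dominated.
Opt5: not dominated (best 0-60).
Opt6: not dominated.
Opt7: not dominated (best price).
Opt8: dominated by Opt1 (0-60 7.5≤11.3, cargo 49≥33, price 41≤60, fuel economy 27≥15).
Opt9: dominated by Opt4 (0-60 6.2≤6.8, cargo 53≥10, price 39≤72, fuel economy 17≥15).
Opt10: not dominated.
Opt11: not dominated.

Opt1, Opt2, Opt3, Opt4, Opt5, Opt6, Opt7, Opt10, Opt11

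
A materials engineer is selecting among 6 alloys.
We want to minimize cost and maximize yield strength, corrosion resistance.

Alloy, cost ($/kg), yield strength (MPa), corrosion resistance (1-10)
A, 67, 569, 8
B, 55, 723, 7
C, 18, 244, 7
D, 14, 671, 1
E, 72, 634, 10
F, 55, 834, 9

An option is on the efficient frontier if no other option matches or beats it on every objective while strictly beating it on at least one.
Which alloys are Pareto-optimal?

C, D, E, F

A: dominated by F (cost 55≤67, yield strength 834≥569, corrosion resistance 9≥8).
B: dominated by F (cost 55≤55, yield strength 834≥723, corrosion resistance 9≥7).
C: not dominated.
D: not dominated (best cost).
E: not dominated (best corrosion resistance).
F: not dominated (best yield strength).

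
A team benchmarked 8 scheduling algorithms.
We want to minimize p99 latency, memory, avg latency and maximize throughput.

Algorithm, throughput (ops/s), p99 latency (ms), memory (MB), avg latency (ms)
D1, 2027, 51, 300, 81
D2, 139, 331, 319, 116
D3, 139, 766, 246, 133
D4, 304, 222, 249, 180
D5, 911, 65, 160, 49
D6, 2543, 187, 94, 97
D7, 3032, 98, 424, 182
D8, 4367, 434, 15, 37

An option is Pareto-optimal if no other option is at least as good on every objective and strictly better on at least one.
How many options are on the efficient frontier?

D1: not dominated (best p99 latency).
D2: dominated by D1 (throughput 2027≥139, p99 latency 51≤331, memory 300≤319, avg latency 81≤116).
D3: dominated by D5 (throughput 911≥139, p99 latency 65≤766, memory 160≤246, avg latency 49≤133).
D4: dominated by D5 (throughput 911≥304, p99 latency 65≤222, memory 160≤249, avg latency 49≤180).
D5: not dominated.
D6: not dominated.
D7: not dominated.
D8: not dominated (best throughput).
Pareto-optimal: D1, D5, D6, D7, D8 → 5.

5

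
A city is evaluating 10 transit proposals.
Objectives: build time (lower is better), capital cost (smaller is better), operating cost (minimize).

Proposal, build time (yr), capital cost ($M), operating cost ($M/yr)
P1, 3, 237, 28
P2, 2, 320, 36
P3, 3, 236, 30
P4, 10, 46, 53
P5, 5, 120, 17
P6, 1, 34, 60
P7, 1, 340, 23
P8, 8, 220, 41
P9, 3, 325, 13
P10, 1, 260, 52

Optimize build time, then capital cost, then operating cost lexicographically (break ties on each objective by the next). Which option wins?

First minimize build time: best is 1, kept {P6, P7, P10}.
Then minimize capital cost: best is 34, kept {P6}.

P6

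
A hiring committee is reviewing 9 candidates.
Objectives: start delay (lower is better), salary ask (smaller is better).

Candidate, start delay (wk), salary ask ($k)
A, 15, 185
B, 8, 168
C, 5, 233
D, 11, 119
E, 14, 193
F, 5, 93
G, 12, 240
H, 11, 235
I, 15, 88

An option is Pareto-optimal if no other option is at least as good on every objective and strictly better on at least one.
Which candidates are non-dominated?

F, I

A: dominated by B (start delay 8≤15, salary ask 168≤185).
B: dominated by F (start delay 5≤8, salary ask 93≤168).
C: dominated by F (start delay 5≤5, salary ask 93≤233).
D: dominated by F (start delay 5≤11, salary ask 93≤119).
E: dominated by B (start delay 8≤14, salary ask 168≤193).
F: not dominated.
G: dominated by B (start delay 8≤12, salary ask 168≤240).
H: dominated by B (start delay 8≤11, salary ask 168≤235).
I: not dominated (best salary ask).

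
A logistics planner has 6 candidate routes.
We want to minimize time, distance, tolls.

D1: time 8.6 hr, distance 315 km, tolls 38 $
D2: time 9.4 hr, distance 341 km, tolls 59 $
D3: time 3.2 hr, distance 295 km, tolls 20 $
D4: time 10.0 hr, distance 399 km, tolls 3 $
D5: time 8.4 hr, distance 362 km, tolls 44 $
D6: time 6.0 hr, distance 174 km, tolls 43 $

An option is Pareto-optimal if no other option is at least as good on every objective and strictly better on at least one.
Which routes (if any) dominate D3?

D1: worse on time (8.6 vs 3.2).
D2: worse on time (9.4 vs 3.2).
D4: worse on time (10.0 vs 3.2).
D5: worse on time (8.4 vs 3.2).
D6: worse on time (6.0 vs 3.2).
No option dominates D3.

none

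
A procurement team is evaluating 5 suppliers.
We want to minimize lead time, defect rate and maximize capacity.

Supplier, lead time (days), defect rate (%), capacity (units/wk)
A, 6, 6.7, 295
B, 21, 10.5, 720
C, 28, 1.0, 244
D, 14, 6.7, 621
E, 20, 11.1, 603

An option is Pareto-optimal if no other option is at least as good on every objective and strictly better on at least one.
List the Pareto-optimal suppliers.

A, B, C, D

A: not dominated (best lead time).
B: not dominated (best capacity).
C: not dominated (best defect rate).
D: not dominated.
E: dominated by D (lead time 14≤20, defect rate 6.7≤11.1, capacity 621≥603).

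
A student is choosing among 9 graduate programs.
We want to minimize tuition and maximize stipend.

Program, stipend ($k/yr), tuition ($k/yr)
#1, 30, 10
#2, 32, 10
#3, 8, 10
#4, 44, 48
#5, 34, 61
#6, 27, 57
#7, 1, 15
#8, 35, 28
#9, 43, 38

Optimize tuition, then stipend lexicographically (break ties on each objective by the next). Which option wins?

First minimize tuition: best is 10, kept {#1, #2, #3}.
Then maximize stipend: best is 32, kept {#2}.

#2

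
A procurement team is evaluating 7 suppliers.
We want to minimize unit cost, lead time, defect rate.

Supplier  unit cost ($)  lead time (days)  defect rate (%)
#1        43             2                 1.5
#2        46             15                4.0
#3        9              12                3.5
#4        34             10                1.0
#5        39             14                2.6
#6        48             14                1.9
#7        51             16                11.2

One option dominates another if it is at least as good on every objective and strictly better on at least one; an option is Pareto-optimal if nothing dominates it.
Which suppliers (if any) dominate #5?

#4: unit cost 34≤39, lead time 10≤14, defect rate 1.0≤2.6 — dominates #5.
Others (#1, #2, #3, #6, #7) are each worse than #5 on at least one objective.

#4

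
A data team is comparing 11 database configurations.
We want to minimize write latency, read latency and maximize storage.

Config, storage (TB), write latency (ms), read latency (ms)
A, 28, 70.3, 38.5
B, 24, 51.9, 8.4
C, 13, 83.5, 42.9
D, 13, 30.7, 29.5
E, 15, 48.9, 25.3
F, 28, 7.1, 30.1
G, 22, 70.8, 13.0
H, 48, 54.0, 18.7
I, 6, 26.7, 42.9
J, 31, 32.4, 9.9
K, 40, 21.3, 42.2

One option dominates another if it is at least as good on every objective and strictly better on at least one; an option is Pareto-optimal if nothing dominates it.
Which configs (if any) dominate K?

A: worse on storage (28 vs 40).
B: worse on storage (24 vs 40).
C: worse on storage (13 vs 40).
D: worse on storage (13 vs 40).
E: worse on storage (15 vs 40).
F: worse on storage (28 vs 40).
G: worse on storage (22 vs 40).
H: worse on write latency (54.0 vs 21.3).
I: worse on storage (6 vs 40).
J: worse on storage (31 vs 40).
No option dominates K.

none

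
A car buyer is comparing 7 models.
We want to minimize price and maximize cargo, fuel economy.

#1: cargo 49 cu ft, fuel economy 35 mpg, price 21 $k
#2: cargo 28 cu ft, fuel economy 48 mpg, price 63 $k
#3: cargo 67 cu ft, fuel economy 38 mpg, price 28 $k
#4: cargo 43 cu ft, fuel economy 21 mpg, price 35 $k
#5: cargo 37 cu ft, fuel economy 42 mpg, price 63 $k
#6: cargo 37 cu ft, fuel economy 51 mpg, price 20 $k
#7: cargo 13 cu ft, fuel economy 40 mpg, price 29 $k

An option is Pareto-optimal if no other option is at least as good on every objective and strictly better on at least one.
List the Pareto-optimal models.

#1: not dominated.
#2: dominated by #6 (cargo 37≥28, fuel economy 51≥48, price 20≤63).
#3: not dominated (best cargo).
#4: dominated by #1 (cargo 49≥43, fuel economy 35≥21, price 21≤35).
#5: dominated by #6 (cargo 37≥37, fuel economy 51≥42, price 20≤63).
#6: not dominated (best fuel economy).
#7: dominated by #6 (cargo 37≥13, fuel economy 51≥40, price 20≤29).

#1, #3, #6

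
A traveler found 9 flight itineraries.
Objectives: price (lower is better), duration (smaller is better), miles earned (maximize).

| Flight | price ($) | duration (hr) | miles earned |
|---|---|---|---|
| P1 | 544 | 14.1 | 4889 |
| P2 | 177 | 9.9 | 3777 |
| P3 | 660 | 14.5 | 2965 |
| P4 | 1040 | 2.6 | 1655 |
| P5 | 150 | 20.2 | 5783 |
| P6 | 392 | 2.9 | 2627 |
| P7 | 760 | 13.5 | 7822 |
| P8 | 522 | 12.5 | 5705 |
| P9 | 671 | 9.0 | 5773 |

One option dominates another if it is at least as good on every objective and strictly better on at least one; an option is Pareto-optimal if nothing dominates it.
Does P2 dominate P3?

P2 vs P3: price 177≤660, duration 9.9≤14.5, miles earned 3777≥2965 — P2 is at least as good on every objective with at least one strict improvement.

Yes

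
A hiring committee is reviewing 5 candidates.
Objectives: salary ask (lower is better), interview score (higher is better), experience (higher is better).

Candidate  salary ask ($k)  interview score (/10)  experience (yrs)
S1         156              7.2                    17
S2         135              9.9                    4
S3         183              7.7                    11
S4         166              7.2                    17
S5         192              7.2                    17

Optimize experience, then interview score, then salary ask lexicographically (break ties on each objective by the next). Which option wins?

First maximize experience: best is 17, kept {S1, S4, S5}.
Then maximize interview score: best is 7.2, kept {S1, S4, S5}.
Then minimize salary ask: best is 156, kept {S1}.

S1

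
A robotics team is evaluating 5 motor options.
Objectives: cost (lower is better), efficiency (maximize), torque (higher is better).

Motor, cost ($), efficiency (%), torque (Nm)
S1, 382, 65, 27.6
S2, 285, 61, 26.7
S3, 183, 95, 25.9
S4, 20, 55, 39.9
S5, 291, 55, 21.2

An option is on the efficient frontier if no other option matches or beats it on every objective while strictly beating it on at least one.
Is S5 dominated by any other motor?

S2 vs S5: cost 285≤291, efficiency 61≥55, torque 26.7≥21.2 — S2 is at least as good on every objective and strictly better on at least one, so S2 dominates S5.

Yes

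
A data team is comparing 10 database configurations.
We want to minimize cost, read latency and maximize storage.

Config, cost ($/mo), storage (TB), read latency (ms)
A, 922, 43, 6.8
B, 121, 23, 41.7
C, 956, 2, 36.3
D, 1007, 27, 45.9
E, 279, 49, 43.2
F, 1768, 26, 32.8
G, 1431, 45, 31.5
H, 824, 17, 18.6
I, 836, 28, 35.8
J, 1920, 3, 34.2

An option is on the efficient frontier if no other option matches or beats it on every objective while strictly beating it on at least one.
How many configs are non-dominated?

A: not dominated (best read latency).
B: not dominated (best cost).
C: dominated by A (cost 922≤956, storage 43≥2, read latency 6.8≤36.3).
D: dominated by A (cost 922≤1007, storage 43≥27, read latency 6.8≤45.9).
E: not dominated (best storage).
F: dominated by A (cost 922≤1768, storage 43≥26, read latency 6.8≤32.8).
G: not dominated.
H: not dominated.
I: not dominated.
J: dominated by A (cost 922≤1920, storage 43≥3, read latency 6.8≤34.2).
Pareto-optimal: A, B, E, G, H, I → 6.

6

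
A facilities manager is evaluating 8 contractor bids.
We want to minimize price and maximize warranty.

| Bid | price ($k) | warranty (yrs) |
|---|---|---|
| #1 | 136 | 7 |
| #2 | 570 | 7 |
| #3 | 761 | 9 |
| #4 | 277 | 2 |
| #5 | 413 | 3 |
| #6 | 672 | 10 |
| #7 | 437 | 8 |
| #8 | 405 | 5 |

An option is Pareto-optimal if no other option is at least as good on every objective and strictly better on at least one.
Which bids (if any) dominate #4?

#1

#1: price 136≤277, warranty 7≥2 — dominates #4.
Others (#2, #3, #5, #6, #7, #8) are each worse than #4 on at least one objective.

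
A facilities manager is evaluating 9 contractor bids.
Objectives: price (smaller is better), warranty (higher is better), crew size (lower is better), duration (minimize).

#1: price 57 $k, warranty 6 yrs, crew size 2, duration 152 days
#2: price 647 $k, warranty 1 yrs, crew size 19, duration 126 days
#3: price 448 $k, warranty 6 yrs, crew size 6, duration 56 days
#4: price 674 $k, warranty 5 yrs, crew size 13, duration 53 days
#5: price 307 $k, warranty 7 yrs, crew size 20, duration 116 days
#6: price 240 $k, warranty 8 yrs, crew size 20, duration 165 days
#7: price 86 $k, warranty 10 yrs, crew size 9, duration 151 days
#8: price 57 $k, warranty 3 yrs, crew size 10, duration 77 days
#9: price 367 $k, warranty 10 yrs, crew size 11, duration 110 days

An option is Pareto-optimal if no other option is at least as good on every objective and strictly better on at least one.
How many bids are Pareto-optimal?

7

#1: not dominated (best crew size).
#2: dominated by #3 (price 448≤647, warranty 6≥1, crew size 6≤19, duration 56≤126).
#3: not dominated.
#4: not dominated (best duration).
#5: not dominated.
#6: dominated by #7 (price 86≤240, warranty 10≥8, crew size 9≤20, duration 151≤165).
#7: not dominated.
#8: not dominated.
#9: not dominated.
Pareto-optimal: #1, #3, #4, #5, #7, #8, #9 → 7.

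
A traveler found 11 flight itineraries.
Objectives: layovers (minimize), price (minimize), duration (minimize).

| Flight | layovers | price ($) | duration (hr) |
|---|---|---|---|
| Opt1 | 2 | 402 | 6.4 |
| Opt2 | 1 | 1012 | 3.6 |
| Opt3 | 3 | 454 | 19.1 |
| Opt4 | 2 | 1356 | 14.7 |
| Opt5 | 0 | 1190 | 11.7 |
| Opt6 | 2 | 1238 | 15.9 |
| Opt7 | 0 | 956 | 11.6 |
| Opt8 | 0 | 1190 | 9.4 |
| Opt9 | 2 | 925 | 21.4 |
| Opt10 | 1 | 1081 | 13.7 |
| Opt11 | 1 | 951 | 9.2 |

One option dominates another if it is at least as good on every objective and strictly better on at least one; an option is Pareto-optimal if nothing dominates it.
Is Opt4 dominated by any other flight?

Yes

Opt1 vs Opt4: layovers 2≤2, price 402≤1356, duration 6.4≤14.7 — Opt1 is at least as good on every objective and strictly better on at least one, so Opt1 dominates Opt4.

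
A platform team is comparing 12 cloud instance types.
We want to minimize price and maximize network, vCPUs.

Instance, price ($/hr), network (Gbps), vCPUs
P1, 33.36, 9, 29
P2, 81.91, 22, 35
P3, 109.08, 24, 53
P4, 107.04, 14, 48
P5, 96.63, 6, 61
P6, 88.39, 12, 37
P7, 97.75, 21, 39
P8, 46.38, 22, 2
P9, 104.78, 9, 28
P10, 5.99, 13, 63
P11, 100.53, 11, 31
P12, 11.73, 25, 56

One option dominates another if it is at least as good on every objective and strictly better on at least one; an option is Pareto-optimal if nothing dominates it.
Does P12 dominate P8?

Yes

P12 vs P8: price 11.73≤46.38, network 25≥22, vCPUs 56≥2 — P12 is at least as good on every objective with at least one strict improvement.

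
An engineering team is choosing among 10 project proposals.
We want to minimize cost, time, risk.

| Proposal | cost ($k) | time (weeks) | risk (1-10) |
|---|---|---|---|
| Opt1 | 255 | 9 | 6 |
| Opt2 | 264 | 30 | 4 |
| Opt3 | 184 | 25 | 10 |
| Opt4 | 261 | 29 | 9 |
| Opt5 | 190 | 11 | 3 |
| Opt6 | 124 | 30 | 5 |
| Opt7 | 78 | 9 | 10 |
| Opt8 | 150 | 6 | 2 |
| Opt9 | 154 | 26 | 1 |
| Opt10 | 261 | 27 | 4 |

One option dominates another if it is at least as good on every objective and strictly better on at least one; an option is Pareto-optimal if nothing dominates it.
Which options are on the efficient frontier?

Opt6, Opt7, Opt8, Opt9

Opt1: dominated by Opt8 (cost 150≤255, time 6≤9, risk 2≤6).
Opt2: dominated by Opt5 (cost 190≤264, time 11≤30, risk 3≤4).
Opt3: dominated by Opt7 (cost 78≤184, time 9≤25, risk 10≤10).
Opt4: dominated by Opt1 (cost 255≤261, time 9≤29, risk 6≤9).
Opt5: dominated by Opt8 (cost 150≤190, time 6≤11, risk 2≤3).
Opt6: not dominated.
Opt7: not dominated (best cost).
Opt8: not dominated (best time).
Opt9: not dominated (best risk).
Opt10: dominated by Opt5 (cost 190≤261, time 11≤27, risk 3≤4).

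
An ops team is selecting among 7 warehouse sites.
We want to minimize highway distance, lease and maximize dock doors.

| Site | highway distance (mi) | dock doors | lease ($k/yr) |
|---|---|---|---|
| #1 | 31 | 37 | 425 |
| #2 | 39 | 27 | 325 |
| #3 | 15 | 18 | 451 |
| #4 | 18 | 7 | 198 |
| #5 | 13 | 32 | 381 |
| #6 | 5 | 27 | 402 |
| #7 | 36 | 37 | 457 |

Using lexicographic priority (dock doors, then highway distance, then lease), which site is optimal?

#1

First maximize dock doors: best is 37, kept {#1, #7}.
Then minimize highway distance: best is 31, kept {#1}.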